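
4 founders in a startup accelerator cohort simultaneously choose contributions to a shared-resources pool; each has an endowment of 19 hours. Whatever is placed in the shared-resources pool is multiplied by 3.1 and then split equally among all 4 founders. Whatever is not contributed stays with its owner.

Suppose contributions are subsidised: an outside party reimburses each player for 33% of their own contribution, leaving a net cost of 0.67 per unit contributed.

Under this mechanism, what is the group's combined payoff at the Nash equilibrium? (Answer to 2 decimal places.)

The effective private return per unit is now (3.1/4) / 0.67 = 1.1567 > 1, so every player's dominant strategy flips to full contribution.
At the Nash equilibrium everyone contributes 19. Group total payoff = 4 × (19 × 0.33 + 3.1 × 19) = 260.68.

260.68 hours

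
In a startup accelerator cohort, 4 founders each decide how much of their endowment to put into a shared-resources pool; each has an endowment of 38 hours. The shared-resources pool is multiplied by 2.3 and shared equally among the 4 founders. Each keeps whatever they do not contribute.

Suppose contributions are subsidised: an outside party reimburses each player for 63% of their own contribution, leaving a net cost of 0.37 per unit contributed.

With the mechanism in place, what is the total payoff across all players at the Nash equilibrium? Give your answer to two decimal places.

445.36 hours

With the mechanism, a contributed unit returns (2.3/4) / 0.37 = 1.5541 per unit of net cost to the contributor — now above 1 — so contributing fully is weakly dominant for every player.
So the Nash equilibrium is full contribution by all 4; the group earns 4 × (38 × 0.63 + 2.3 × 38) = 445.36.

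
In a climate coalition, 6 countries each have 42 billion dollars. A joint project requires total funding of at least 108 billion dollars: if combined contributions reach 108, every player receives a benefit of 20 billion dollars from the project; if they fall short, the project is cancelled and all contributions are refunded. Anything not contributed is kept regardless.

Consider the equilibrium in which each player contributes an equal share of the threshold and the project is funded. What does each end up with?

44 billion dollars

Equal share of the threshold: 108/6 = 18.
At this profile no one gains by cutting their contribution: any cut drops the total below 108, the project is cancelled, contributions are refunded, and the deviator ends with 42, which is less than 42 − 18 + 20 = 44. Contributing more than 18 just wastes the excess. So contributing exactly 18 is a best response.
Each player's payoff: 42 − 18 + 20 = 44.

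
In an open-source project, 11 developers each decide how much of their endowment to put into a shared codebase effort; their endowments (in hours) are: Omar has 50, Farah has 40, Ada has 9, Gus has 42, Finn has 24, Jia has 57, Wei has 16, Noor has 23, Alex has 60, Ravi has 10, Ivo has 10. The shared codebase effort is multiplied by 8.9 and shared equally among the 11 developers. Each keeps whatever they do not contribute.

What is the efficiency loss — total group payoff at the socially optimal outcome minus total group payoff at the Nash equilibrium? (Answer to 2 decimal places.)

The private return per contributed unit is 8.9/11 = 0.8091 < 1 for every player regardless of endowment, so the Nash equilibrium is zero contribution and the group total is Σ E_j = 50 + 40 + 9 + 42 + 24 + 57 + 16 + 23 + 60 + 10 + 10 = 341.
Each contributed unit returns 8.900 to the group, so the social optimum is full contribution by everyone: group total = 8.900 × 341 = 3034.90.
Efficiency loss = (8.900 − 1) × 341 = 2693.90.

2693.90 hours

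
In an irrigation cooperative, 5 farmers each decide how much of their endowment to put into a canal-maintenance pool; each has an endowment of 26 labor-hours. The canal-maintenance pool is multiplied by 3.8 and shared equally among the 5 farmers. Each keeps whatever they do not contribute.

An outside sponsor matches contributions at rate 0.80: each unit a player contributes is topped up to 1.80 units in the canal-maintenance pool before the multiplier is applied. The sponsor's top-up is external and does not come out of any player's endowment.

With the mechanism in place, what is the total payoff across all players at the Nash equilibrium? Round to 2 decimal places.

889.20 labor-hours

Under the mechanism each unit contributed yields 3.8 × 1.80 / 5 = 1.3680 back to its contributor per unit of net cost, which exceeds 1, making full contribution the dominant choice for everyone.
So the Nash equilibrium is full contribution by all 5; the group earns 3.8 × 1.80 × 130 = 889.20.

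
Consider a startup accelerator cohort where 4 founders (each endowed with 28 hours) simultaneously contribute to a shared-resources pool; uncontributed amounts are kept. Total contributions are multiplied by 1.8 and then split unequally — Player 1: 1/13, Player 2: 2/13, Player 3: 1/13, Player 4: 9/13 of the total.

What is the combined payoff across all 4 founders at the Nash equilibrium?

134.40 hours

A player with share s gets back 1.8·s per unit contributed, so full contribution is dominant for anyone with s > 1/1.8 = 0.5556 and zero contribution is dominant for anyone below.
Only Player 4 (9/13) clears that bar, contributing 28; the remaining 3 contribute 0. Total contributed: 28.
The shared-resources pool pays out 1.8 × 28 = 50.40 in total (split across the unequal shares, but the aggregate is all that matters for the group sum).
The 3 free-riders keep 28 each, adding 84. Group total = 84 + 50.40 = 134.40.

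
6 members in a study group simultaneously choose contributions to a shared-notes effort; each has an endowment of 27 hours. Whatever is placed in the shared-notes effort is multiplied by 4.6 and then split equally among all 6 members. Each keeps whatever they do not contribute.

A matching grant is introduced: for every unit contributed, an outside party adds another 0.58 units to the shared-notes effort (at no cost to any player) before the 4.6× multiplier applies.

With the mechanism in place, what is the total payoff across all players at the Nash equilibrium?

With the mechanism, a contributed unit returns 4.6 × 1.58 / 6 = 1.2113 per unit of net cost to the contributor — now above 1 — so contributing fully is weakly dominant for every player.
So the Nash equilibrium is full contribution by all 6; the group earns 4.6 × 1.58 × 162 = 1177.42.

1177.42 hours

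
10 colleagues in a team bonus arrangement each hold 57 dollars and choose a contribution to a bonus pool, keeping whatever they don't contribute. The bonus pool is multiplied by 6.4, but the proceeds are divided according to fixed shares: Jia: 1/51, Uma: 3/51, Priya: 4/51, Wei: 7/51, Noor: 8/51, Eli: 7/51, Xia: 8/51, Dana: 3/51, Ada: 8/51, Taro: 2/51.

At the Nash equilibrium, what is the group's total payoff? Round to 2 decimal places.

1493.40 dollars

A player with share s gets back 6.4·s per unit contributed, so full contribution is dominant for anyone with s > 1/6.4 = 0.1563 and zero contribution is dominant for anyone below.
Noor, Xia and Ada are above the threshold, contributing 57 each; the remaining 7 contribute 0. Total contributed: 171.
The bonus pool pays out 6.4 × 171 = 1094.40 in total (split across the unequal shares, but the aggregate is all that matters for the group sum).
The 7 free-riders keep 57 each, adding 399. Group total = 399 + 1094.40 = 1493.40.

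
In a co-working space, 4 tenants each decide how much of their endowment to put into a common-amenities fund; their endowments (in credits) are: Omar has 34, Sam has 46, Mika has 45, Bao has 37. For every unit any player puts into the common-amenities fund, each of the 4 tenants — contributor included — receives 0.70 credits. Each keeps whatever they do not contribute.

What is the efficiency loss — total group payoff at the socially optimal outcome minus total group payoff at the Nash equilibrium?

The private return per contributed unit is 0.70 < 1 for everyone, so the Nash equilibrium is zero contribution and the group total is Σ E_j = 34 + 46 + 45 + 37 = 162.
Each contributed unit returns 2.800 to the group, so the social optimum is full contribution by everyone: group total = 2.800 × 162 = 453.60.
Efficiency loss = (2.800 − 1) × 162 = 291.60.

291.60 credits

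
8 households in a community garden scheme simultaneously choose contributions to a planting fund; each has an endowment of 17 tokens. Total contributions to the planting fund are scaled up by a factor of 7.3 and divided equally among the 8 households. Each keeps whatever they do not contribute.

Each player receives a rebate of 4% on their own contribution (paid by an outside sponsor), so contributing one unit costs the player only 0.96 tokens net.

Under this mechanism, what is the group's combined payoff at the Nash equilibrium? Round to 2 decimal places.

136.00 tokens

Even with the mechanism, each unit contributed returns only (7.3/8) / 0.96 = 0.9505 per unit of net cost, so contributing nothing is still dominant.
At the Nash equilibrium no one contributes; group total payoff = 8 × 17 = 136.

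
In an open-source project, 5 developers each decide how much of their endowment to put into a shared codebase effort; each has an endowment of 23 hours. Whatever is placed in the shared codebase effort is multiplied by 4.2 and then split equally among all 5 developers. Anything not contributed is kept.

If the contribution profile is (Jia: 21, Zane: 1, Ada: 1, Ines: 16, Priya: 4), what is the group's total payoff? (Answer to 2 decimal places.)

252.60 hours

Total contributed: 21 + 1 + 1 + 16 + 4 = 43; total kept: 5 × 23 − 43 = 72.
The shared codebase effort pays out 4.2 × 43 = 180.60 in aggregate.
Group total = 72 + 180.60 = 252.60.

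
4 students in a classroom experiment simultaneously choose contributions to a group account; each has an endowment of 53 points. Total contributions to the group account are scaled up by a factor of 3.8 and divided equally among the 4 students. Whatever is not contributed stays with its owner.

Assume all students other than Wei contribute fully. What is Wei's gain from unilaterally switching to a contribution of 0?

Switching from a contribution of 53 to 0 lets Wei keep an extra 53 points, but lowers the group account by 53, which costs Wei their own share of that drop: 3.8/4 × 53 = 50.35.
Net gain = 53 − 50.35 = 2.65. The private return per contributed unit (0.9500) is below 1, so free-riding is indeed the best response regardless of what the others do.

2.65 points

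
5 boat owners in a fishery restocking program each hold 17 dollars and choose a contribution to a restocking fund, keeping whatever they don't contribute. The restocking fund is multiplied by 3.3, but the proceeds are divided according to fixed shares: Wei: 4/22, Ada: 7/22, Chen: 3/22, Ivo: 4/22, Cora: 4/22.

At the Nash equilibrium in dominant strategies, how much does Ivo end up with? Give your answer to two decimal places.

27.20 dollars

Player j's private return per contributed unit is 3.3 × (j's share). Contributing is weakly dominant for j when that share is at least 1/3.3 = 0.3030, and contributing 0 is dominant otherwise.
The only share above 0.3030 is Ada's 7/22, contributing 17; the remaining 4 contribute 0. Total contributed: 17.
Ivo keeps 17 and receives 3.3 × 17 × 4/22 = 10.20 from the restocking fund, for a payoff of 27.20.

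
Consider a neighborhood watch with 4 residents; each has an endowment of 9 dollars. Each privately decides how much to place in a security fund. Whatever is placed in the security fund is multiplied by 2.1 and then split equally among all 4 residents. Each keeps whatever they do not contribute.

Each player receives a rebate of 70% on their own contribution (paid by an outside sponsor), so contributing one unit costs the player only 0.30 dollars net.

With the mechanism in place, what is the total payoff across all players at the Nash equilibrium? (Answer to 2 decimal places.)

100.80 dollars

The effective private return per unit is now (2.1/4) / 0.30 = 1.7500 > 1, so every player's dominant strategy flips to full contribution.
At the Nash equilibrium everyone contributes 9. Group total payoff = 4 × (9 × 0.70 + 2.1 × 9) = 100.80.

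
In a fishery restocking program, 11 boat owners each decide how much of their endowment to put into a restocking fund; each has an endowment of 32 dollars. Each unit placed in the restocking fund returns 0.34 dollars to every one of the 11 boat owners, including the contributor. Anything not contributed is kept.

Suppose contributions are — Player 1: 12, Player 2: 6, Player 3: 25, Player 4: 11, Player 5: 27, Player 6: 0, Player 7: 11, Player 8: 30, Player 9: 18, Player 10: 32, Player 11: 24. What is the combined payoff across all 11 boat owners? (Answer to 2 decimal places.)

889.04 dollars

Total contributed: 12 + 6 + 25 + 11 + 27 + 0 + 11 + 30 + 18 + 32 + 24 = 196; total kept: 11 × 32 − 196 = 156.
The restocking fund pays out 0.34 × 11 × 196 = 733.04 in aggregate.
Group total = 156 + 733.04 = 889.04.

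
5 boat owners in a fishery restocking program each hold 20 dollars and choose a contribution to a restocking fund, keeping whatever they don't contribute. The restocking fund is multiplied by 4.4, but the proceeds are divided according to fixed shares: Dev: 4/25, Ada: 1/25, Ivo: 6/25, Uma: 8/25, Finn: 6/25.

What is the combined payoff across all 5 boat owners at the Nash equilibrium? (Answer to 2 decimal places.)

For player j, contributing a unit is worthwhile iff 4.4 × (j's share) ≥ 1, i.e. iff j's share is at least 0.2273.
Ivo, Uma and Finn clear that bar, contributing 20 each; the remaining 2 contribute 0. Total contributed: 60.
The restocking fund pays out 4.4 × 60 = 264.00 in total (split across the unequal shares, but the aggregate is all that matters for the group sum).
The 2 free-riders keep 20 each, adding 40. Group total = 40 + 264.00 = 304.00.

304.00 dollars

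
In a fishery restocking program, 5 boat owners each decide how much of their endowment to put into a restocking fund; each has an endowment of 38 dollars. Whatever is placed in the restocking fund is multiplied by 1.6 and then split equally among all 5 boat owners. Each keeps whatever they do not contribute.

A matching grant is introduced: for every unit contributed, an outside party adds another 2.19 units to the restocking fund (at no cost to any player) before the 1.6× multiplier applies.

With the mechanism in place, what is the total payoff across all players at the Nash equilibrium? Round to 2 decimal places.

969.76 dollars

The effective private return per unit is now 1.6 × 3.19 / 5 = 1.0208 > 1, so every player's dominant strategy flips to full contribution.
At the Nash equilibrium everyone contributes 38. Group total payoff = 1.6 × 3.19 × 190 = 969.76.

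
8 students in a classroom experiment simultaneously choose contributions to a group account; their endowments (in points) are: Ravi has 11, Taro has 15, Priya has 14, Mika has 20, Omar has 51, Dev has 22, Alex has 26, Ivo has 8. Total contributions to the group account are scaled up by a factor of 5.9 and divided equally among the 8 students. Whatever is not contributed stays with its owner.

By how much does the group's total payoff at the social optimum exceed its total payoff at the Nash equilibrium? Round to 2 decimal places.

The private return per contributed unit is 5.9/8 = 0.7375 < 1 for every player regardless of endowment, so the Nash equilibrium is zero contribution and the group total is Σ E_j = 11 + 15 + 14 + 20 + 51 + 22 + 26 + 8 = 167.
Each contributed unit returns 5.900 to the group, so the social optimum is full contribution by everyone: group total = 5.900 × 167 = 985.30.
Efficiency loss = (5.900 − 1) × 167 = 818.30.

818.30 points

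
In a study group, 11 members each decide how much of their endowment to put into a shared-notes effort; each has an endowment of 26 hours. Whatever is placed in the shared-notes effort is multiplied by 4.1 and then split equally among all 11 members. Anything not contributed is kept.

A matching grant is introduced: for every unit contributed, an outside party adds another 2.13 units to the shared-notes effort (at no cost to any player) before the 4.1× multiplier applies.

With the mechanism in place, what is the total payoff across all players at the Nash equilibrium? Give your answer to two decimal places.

The effective private return per unit is now 4.1 × 3.13 / 11 = 1.1666 > 1, so every player's dominant strategy flips to full contribution.
So the Nash equilibrium is full contribution by all 11; the group earns 4.1 × 3.13 × 286 = 3670.24.

3670.24 hours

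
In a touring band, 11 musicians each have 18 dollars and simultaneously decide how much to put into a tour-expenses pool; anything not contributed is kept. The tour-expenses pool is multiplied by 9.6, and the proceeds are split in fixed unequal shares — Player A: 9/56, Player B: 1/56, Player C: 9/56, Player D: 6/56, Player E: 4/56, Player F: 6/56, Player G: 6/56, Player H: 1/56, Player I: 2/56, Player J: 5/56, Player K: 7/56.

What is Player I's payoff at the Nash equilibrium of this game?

A player with share s gets back 9.6·s per unit contributed, so full contribution is dominant for anyone with s > 1/9.6 = 0.1042 and zero contribution is dominant for anyone below.
The shares above 0.1042 belong to Player A, Player C, Player D, Player F, Player G and Player K, contributing 18 each; the remaining 5 contribute 0. Total contributed: 108.
Player I keeps 18 and receives 9.6 × 108 × 2/56 = 37.03 from the tour-expenses pool, for a payoff of 55.03.

55.03 dollars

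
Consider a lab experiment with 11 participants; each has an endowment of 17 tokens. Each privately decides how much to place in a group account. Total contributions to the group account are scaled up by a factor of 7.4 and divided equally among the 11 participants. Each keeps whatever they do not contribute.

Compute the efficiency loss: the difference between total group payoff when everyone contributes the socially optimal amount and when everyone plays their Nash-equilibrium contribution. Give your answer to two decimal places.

1196.80 tokens

Each contributed unit returns 7.4/11 = 0.6727 to its contributor — below 1 — so contributing 0 is dominant for every player. At the Nash equilibrium everyone keeps their 17, and the group total is 11 × 17 = 187.
Each contributed unit returns 7.400 to the group as a whole (0.6727 to each of 11 players), which exceeds 1, so the social optimum is full contribution: group total = 7.400 × 187 = 1383.80.
Efficiency loss = 1383.80 − 187 = 1196.80.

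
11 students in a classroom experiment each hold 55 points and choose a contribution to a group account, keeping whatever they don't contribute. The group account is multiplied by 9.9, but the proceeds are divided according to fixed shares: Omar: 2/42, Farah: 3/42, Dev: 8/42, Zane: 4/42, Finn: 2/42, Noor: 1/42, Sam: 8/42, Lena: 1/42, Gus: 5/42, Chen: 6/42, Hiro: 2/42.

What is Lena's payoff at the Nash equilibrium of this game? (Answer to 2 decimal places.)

Each unit j contributes comes back to j as 9.9 × (j's share), so j prefers to contribute only if that share exceeds 1/9.9 = 0.1010; otherwise keeping the unit dominates.
Dev, Sam, Gus and Chen are above the threshold, contributing 55 each; the remaining 7 contribute 0. Total contributed: 220.
Lena keeps 55 and receives 9.9 × 220 × 1/42 = 51.86 from the group account, for a payoff of 106.86.

106.86 points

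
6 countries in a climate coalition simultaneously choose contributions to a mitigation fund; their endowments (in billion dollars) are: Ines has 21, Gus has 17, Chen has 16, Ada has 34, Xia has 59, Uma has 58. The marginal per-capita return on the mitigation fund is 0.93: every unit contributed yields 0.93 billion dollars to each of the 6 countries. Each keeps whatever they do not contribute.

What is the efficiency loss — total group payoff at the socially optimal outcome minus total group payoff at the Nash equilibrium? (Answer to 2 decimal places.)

938.90 billion dollars

The private return per contributed unit is 0.93 < 1 for everyone, so the Nash equilibrium is zero contribution and the group total is Σ E_j = 21 + 17 + 16 + 34 + 59 + 58 = 205.
Each contributed unit returns 5.580 to the group, so the social optimum is full contribution by everyone: group total = 5.580 × 205 = 1143.90.
Efficiency loss = (5.580 − 1) × 205 = 938.90.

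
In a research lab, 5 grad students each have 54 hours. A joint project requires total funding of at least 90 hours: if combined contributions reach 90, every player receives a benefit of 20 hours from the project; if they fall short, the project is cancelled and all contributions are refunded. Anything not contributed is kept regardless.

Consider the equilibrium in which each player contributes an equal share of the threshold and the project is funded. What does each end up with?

Equal share of the threshold: 90/5 = 18.
At this profile no one gains by cutting their contribution: any cut drops the total below 90, the project is cancelled, contributions are refunded, and the deviator ends with 54, which is less than 54 − 18 + 20 = 56. Contributing more than 18 just wastes the excess. So contributing exactly 18 is a best response.
Each player's payoff: 54 − 18 + 20 = 56.

56 hours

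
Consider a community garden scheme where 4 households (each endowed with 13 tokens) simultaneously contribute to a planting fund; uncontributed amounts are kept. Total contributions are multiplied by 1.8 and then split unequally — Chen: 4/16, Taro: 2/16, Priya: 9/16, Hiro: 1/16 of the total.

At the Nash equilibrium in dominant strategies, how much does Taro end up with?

For player j, contributing a unit is worthwhile iff 1.8 × (j's share) ≥ 1, i.e. iff j's share is at least 0.5556.
Priya alone (share 9/16) is above the threshold, contributing 13; the remaining 3 contribute 0. Total contributed: 13.
Taro keeps 13 and receives 1.8 × 13 × 2/16 = 2.93 from the planting fund, for a payoff of 15.93.

15.93 tokens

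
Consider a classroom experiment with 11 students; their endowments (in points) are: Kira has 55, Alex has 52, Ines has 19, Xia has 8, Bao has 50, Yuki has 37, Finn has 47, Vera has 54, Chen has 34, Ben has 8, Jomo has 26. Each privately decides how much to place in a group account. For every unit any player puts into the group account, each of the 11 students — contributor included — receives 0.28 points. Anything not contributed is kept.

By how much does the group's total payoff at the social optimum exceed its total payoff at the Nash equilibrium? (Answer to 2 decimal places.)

811.20 points

The private return per contributed unit is 0.28 < 1 for everyone, so the Nash equilibrium is zero contribution and the group total is Σ E_j = 55 + 52 + 19 + 8 + 50 + 37 + 47 + 54 + 34 + 8 + 26 = 390.
Each contributed unit returns 3.080 to the group, so the social optimum is full contribution by everyone: group total = 3.080 × 390 = 1201.20.
Efficiency loss = (3.080 − 1) × 390 = 811.20.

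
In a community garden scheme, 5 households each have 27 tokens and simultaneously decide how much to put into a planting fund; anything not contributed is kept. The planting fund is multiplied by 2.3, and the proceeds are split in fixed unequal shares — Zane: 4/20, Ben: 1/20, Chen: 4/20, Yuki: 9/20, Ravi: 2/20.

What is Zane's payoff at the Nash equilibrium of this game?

Each unit j contributes comes back to j as 2.3 × (j's share), so j prefers to contribute only if that share exceeds 1/2.3 = 0.4348; otherwise keeping the unit dominates.
The only share above 0.4348 is Yuki's 9/20, contributing 27; the remaining 4 contribute 0. Total contributed: 27.
Zane keeps 27 and receives 2.3 × 27 × 4/20 = 12.42 from the planting fund, for a payoff of 39.42.

39.42 tokens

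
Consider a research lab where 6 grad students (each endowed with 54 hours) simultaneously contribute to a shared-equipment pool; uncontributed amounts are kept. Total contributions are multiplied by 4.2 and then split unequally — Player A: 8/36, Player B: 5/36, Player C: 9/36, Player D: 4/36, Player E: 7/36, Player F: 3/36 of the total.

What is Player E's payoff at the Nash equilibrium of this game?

98.10 hours

For player j, contributing a unit is worthwhile iff 4.2 × (j's share) ≥ 1, i.e. iff j's share is at least 0.2381.
Only Player C (9/36) clears that bar, contributing 54; the remaining 5 contribute 0. Total contributed: 54.
Player E keeps 54 and receives 4.2 × 54 × 7/36 = 44.10 from the shared-equipment pool, for a payoff of 98.10.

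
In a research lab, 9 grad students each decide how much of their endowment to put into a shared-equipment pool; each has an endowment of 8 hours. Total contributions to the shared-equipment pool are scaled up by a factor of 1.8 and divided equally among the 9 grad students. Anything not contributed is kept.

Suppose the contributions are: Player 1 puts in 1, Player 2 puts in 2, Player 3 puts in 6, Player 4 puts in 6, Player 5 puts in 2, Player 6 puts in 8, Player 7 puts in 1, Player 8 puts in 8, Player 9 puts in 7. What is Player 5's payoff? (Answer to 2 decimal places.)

14.20 hours

Total contributed: 1 + 2 + 6 + 6 + 2 + 8 + 1 + 8 + 7 = 41.
Each receives 1.8 × 41 / 9 = 8.20 from the shared-equipment pool.
Player 5 keeps 8 − 2 = 6, so Player 5's payoff is 6 + 8.20 = 14.20.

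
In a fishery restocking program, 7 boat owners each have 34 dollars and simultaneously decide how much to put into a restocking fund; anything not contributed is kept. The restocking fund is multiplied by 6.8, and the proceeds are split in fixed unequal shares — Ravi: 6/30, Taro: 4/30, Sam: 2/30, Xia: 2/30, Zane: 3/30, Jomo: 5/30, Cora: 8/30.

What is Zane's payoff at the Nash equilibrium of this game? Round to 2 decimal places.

For player j, contributing a unit is worthwhile iff 6.8 × (j's share) ≥ 1, i.e. iff j's share is at least 0.1471.
Ravi, Jomo and Cora clear that bar, contributing 34 each; the remaining 4 contribute 0. Total contributed: 102.
Zane keeps 34 and receives 6.8 × 102 × 3/30 = 69.36 from the restocking fund, for a payoff of 103.36.

103.36 dollars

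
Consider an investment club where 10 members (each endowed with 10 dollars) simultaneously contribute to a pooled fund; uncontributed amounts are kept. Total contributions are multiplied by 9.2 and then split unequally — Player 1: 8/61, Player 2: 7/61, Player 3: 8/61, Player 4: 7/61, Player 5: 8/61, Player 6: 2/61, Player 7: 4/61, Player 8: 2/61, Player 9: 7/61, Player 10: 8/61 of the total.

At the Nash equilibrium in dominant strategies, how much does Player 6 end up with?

Player j's private return per contributed unit is 9.2 × (j's share). Contributing is weakly dominant for j when that share is at least 1/9.2 = 0.1087, and contributing 0 is dominant otherwise.
The shares above 0.1087 belong to Player 1, Player 2, Player 3, Player 4, Player 5, Player 9 and Player 10, contributing 10 each; the remaining 3 contribute 0. Total contributed: 70.
Player 6 keeps 10 and receives 9.2 × 70 × 2/61 = 21.11 from the pooled fund, for a payoff of 31.11.

31.11 dollars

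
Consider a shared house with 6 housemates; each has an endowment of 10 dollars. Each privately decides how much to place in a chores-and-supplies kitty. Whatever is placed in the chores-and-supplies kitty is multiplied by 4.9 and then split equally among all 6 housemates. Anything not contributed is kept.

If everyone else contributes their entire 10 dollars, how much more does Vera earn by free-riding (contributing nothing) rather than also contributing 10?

1.83 dollars

Switching from a contribution of 10 to 0 lets Vera keep an extra 10 dollars, but lowers the chores-and-supplies kitty by 10, which costs Vera their own share of that drop: 4.9/6 × 10 = 8.17.
Net gain = 10 − 8.17 = 1.83. The private return per contributed unit (0.8167) is below 1, so free-riding is indeed the best response regardless of what the others do.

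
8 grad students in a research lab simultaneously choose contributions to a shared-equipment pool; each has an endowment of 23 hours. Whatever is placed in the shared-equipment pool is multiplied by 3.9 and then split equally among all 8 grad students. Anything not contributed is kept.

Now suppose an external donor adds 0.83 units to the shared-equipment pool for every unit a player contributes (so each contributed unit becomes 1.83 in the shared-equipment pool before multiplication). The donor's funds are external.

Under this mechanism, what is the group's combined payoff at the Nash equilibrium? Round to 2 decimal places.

With the mechanism, a contributed unit returns 3.9 × 1.83 / 8 = 0.8921 per unit of net cost — still below 1 — so contributing 0 remains dominant for every player.
Everyone keeps their endowment and the group total is 8 × 23 = 184.

184.00 hours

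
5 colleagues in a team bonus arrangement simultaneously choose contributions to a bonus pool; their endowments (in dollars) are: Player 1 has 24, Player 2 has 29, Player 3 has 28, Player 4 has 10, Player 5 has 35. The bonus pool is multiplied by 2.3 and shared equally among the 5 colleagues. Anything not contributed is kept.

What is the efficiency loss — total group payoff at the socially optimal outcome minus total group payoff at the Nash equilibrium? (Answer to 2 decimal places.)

The private return per contributed unit is 2.3/5 = 0.4600 < 1 for every player regardless of endowment, so the Nash equilibrium is zero contribution and the group total is Σ E_j = 24 + 29 + 28 + 10 + 35 = 126.
Each contributed unit returns 2.300 to the group, so the social optimum is full contribution by everyone: group total = 2.300 × 126 = 289.80.
Efficiency loss = (2.300 − 1) × 126 = 163.80.

163.80 dollars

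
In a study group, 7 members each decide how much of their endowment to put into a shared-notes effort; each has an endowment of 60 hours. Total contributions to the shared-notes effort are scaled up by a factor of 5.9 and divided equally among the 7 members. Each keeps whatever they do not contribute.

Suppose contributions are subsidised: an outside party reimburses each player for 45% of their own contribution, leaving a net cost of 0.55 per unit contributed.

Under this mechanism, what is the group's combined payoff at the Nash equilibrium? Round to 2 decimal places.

With the mechanism, a contributed unit returns (5.9/7) / 0.55 = 1.5325 per unit of net cost to the contributor — now above 1 — so contributing fully is weakly dominant for every player.
At the Nash equilibrium everyone contributes 60. Group total payoff = 7 × (60 × 0.45 + 5.9 × 60) = 2667.00.

2667.00 hours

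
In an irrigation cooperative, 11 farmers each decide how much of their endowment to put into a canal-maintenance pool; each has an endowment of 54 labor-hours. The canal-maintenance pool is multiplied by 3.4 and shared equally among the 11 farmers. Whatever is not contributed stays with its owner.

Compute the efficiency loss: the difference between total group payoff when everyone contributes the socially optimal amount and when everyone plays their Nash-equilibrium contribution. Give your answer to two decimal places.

Each contributed unit returns 3.4/11 = 0.3091 to its contributor — below 1 — so contributing 0 is dominant for every player. At the Nash equilibrium everyone keeps their 54, and the group total is 11 × 54 = 594.
Each contributed unit returns 3.400 to the group as a whole (0.3091 to each of 11 players), which exceeds 1, so the social optimum is full contribution: group total = 3.400 × 594 = 2019.60.
Efficiency loss = 2019.60 − 594 = 1425.60.

1425.60 labor-hours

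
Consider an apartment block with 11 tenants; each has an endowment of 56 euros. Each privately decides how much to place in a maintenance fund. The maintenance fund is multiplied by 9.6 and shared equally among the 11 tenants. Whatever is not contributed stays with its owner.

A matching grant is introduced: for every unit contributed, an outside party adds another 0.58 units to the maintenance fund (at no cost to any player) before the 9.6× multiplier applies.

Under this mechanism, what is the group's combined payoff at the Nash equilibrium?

With the mechanism, a contributed unit returns 9.6 × 1.58 / 11 = 1.3789 per unit of net cost to the contributor — now above 1 — so contributing fully is weakly dominant for every player.
So the Nash equilibrium is full contribution by all 11; the group earns 9.6 × 1.58 × 616 = 9343.49.

9343.49 euros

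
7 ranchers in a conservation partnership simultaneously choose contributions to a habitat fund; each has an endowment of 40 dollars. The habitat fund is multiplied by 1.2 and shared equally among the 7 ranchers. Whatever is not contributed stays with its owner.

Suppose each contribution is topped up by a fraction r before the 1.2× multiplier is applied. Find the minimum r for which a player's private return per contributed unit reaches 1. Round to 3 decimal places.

4.833

With matching at rate r, one contributed unit becomes (1 + r) in the habitat fund and returns 1.2 × (1 + r) / 7 to the contributor.
Setting this equal to 1: 1 + r = 7/1.2 = 5.8333.
So the minimum matching rate is r = 5.8333 − 1 = 4.833.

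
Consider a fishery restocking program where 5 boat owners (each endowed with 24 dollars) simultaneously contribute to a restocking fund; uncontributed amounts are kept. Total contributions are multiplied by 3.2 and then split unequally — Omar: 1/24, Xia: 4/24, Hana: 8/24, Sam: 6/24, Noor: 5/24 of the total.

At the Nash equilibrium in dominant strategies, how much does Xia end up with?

A player with share s gets back 3.2·s per unit contributed, so full contribution is dominant for anyone with s > 1/3.2 = 0.3125 and zero contribution is dominant for anyone below.
The only share above 0.3125 is Hana's 8/24, contributing 24; the remaining 4 contribute 0. Total contributed: 24.
Xia keeps 24 and receives 3.2 × 24 × 4/24 = 12.80 from the restocking fund, for a payoff of 36.80.

36.80 dollars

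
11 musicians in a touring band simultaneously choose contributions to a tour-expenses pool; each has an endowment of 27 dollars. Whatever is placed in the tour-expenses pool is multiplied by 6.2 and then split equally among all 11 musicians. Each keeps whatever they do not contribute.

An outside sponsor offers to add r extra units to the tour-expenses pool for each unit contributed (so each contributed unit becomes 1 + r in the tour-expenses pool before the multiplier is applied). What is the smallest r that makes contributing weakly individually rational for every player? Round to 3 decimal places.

0.774

With matching at rate r, one contributed unit becomes (1 + r) in the tour-expenses pool and returns 6.2 × (1 + r) / 11 to the contributor.
Setting this equal to 1: 1 + r = 11/6.2 = 1.7742.
So the minimum matching rate is r = 1.7742 − 1 = 0.774.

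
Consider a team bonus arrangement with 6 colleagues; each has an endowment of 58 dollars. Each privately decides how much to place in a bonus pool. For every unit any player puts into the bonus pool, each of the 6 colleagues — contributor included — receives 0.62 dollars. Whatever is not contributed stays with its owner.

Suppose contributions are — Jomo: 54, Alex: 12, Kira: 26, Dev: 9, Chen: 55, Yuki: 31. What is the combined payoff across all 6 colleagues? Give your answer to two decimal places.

856.64 dollars

Total contributed: 54 + 12 + 26 + 9 + 55 + 31 = 187; total kept: 6 × 58 − 187 = 161.
The bonus pool pays out 0.62 × 6 × 187 = 695.64 in aggregate.
Group total = 161 + 695.64 = 856.64.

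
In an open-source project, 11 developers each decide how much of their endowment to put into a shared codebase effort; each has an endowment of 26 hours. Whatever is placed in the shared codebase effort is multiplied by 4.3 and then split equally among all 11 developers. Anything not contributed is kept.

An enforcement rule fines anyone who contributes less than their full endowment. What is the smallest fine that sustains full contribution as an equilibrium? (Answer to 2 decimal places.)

15.84 hours

Given the others contribute fully, the best deviation is to contribute 0 (any partial contribution still incurs the fine and gives up units whose private return 0.3909 is below 1).
Deviating from 26 to 0 saves 26 hours but forfeits the deviator's share of the drop in the shared codebase effort: 4.3/11 × 26 = 10.16.
So the deviation gain is 26 − 10.16 = 15.84, and the fine must be at least 15.84 hours to wipe it out.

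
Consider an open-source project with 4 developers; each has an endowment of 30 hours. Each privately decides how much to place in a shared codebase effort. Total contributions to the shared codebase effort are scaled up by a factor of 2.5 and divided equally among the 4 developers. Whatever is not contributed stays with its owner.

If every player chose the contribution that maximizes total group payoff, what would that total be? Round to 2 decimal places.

Each contributed unit returns 2.500 to the group as a whole (0.6250 to each of 4 players), which exceeds 1, so the social optimum is full contribution: group total = 2.500 × 120 = 300.00.

300.00 hours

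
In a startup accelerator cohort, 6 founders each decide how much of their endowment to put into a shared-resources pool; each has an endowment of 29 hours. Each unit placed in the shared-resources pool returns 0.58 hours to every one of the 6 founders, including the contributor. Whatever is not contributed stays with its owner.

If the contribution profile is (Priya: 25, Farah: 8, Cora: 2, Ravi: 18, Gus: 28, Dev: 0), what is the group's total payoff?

Total contributed: 25 + 8 + 2 + 18 + 28 + 0 = 81; total kept: 6 × 29 − 81 = 93.
The shared-resources pool pays out 0.58 × 6 × 81 = 281.88 in aggregate.
Group total = 93 + 281.88 = 374.88.

374.88 hours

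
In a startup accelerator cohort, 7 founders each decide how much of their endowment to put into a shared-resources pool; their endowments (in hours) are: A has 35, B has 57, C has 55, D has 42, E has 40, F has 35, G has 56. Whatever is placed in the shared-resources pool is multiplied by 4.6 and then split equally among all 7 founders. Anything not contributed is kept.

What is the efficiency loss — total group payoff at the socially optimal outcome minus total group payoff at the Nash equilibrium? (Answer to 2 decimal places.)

The private return per contributed unit is 4.6/7 = 0.6571 < 1 for every player regardless of endowment, so the Nash equilibrium is zero contribution and the group total is Σ E_j = 35 + 57 + 55 + 42 + 40 + 35 + 56 = 320.
Each contributed unit returns 4.600 to the group, so the social optimum is full contribution by everyone: group total = 4.600 × 320 = 1472.00.
Efficiency loss = (4.600 − 1) × 320 = 1152.00.

1152.00 hours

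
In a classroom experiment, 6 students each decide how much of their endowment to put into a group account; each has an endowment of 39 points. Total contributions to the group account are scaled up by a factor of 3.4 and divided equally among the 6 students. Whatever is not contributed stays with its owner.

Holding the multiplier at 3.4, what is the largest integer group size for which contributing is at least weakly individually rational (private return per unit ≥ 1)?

Private return per unit is 3.4/(group size), which is ≥ 1 whenever the group size is ≤ 3.4.
The largest such integer is 3.

3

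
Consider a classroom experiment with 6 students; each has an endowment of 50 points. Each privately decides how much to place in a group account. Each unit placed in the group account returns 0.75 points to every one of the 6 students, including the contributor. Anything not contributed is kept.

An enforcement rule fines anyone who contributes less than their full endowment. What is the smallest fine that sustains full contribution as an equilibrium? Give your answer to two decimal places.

12.50 points

Given the others contribute fully, the best deviation is to contribute 0 (any partial contribution still incurs the fine and gives up units whose private return 0.75 is below 1).
Deviating from 50 to 0 saves 50 points but forfeits the deviator's share of the drop in the group account: 0.75 × 50 = 37.50.
So the deviation gain is 50 − 37.50 = 12.50, and the fine must be at least 12.50 points to wipe it out.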